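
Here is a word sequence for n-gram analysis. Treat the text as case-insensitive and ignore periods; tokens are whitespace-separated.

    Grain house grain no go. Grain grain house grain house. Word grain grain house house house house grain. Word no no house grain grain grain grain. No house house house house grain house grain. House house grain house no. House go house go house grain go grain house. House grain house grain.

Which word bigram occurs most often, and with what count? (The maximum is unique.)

"house grain", 10 times

Bigram frequencies (highest first):
  house grain: 10
  grain house: 9
  house house: 8
  grain grain: 5
  no house: 3
  grain no: 2
  … (11 more, each ≤ 2)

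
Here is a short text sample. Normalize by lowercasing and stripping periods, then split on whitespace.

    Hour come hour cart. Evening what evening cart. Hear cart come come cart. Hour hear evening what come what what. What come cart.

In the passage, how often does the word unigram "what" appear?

Scanning the 23 tokens for "what":
  position 6: what
  position 17: what
  position 19: what
  position 20: what
  position 21: what

5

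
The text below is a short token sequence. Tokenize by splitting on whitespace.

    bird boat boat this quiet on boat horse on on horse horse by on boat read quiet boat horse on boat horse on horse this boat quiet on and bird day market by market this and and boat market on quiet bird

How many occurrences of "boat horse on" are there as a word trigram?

Scanning the 40 overlapping trigram windows for "boat horse on":
  position 7–9: boat horse on
  position 18–20: boat horse on
  position 21–23: boat horse on

3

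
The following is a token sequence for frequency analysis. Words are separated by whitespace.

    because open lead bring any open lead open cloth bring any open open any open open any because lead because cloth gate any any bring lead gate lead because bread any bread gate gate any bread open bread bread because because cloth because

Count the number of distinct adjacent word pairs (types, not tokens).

43 tokens → 42 bigram windows in total.
Repeated bigrams (each contributes count−1 duplicates):
  any open: 3
  any bread: 2
  because cloth: 2
  bring any: 2
  gate any: 2
  lead because: 2
  open any: 2
  open lead: 2
  … (1 more repeated)
10 duplicate windows → 42 − 10 = 32 distinct.

32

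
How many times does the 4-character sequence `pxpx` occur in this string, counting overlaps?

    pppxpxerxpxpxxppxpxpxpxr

Sliding a length-4 window over the 24 characters (21 positions):
  position 3–6: pxpx
  position 10–13: pxpx
  position 16–19: pxpx
  position 18–21: pxpx
  position 20–23: pxpx

5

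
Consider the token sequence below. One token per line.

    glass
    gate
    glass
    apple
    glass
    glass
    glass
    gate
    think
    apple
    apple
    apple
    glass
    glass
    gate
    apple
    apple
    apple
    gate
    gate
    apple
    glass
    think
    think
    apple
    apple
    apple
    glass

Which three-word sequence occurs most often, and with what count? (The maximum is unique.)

Trigram frequencies (highest first):
  apple apple apple: 3
  apple glass glass: 2
  glass glass gate: 2
  think apple apple: 2
  apple apple glass: 2
  glass gate glass: 1
  … (14 more, each ≤ 1)

"apple apple apple", 3 times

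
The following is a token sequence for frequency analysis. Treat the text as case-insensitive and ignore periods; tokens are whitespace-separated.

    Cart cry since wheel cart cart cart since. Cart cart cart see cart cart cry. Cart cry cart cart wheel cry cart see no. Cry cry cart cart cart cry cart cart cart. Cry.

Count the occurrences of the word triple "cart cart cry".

3

Scanning the 32 overlapping trigram windows for "cart cart cry":
  position 13–15: cart cart cry
  position 28–30: cart cart cry
  position 32–34: cart cart cry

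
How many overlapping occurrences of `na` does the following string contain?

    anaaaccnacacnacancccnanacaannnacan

6

Sliding a length-2 window over the 34 characters (33 positions):
  position 2–3: na
  position 8–9: na
  position 13–14: na
  position 21–22: na
  position 23–24: na
  position 30–31: na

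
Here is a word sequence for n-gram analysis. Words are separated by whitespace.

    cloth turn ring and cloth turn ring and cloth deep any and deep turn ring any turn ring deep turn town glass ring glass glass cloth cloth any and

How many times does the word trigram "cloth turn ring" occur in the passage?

Scanning the 27 overlapping trigram windows for "cloth turn ring":
  position 1–3: cloth turn ring
  position 5–7: cloth turn ring

2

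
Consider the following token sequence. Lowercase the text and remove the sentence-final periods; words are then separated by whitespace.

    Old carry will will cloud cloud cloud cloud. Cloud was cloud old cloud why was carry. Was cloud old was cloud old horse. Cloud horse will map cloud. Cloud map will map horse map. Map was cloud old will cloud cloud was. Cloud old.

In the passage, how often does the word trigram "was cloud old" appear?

5

Scanning the 42 overlapping trigram windows for "was cloud old":
  position 10–12: was cloud old
  position 17–19: was cloud old
  position 20–22: was cloud old
  position 36–38: was cloud old
  position 42–44: was cloud old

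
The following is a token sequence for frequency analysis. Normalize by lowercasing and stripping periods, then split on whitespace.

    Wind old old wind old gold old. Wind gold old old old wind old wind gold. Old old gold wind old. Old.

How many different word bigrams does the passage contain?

7

22 tokens → 21 bigram windows in total.
Repeated bigrams (each contributes count−1 duplicates):
  old old: 5
  old wind: 4
  wind old: 4
  gold old: 3
  old gold: 2
  wind gold: 2
14 duplicate windows → 21 − 14 = 7 distinct.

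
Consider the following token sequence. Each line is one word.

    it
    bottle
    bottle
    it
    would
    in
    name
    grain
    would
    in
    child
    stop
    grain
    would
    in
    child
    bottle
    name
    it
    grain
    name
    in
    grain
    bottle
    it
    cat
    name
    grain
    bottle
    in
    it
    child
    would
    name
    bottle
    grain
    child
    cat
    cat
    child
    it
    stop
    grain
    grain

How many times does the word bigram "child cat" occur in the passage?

Scanning the 43 overlapping bigram windows for "child cat":
  position 37–38: child cat

1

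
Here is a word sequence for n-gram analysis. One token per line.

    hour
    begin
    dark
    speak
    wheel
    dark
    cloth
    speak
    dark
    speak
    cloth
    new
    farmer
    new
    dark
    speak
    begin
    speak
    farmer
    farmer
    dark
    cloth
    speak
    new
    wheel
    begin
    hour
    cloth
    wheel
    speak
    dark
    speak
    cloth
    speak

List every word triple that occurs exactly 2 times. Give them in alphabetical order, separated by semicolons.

dark cloth speak; dark speak cloth; speak dark speak

Trigram counts meeting the condition (exactly 2 times):
  dark cloth speak: 2
  dark speak cloth: 2
  speak dark speak: 2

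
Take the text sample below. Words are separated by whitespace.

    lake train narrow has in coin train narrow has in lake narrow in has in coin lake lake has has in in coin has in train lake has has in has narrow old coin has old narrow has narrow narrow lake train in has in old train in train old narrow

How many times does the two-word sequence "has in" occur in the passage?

7

Scanning the 50 overlapping bigram windows for "has in":
  position 4–5: has in
  position 9–10: has in
  position 14–15: has in
  position 20–21: has in
  position 24–25: has in
  position 29–30: has in
  position 44–45: has in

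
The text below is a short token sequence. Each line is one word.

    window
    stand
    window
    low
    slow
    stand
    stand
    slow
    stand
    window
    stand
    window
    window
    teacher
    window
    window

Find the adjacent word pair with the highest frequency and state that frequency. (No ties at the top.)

"stand window", 3 times

Bigram frequencies (highest first):
  stand window: 3
  window stand: 2
  slow stand: 2
  window window: 2
  window low: 1
  low slow: 1
  … (4 more, each ≤ 1)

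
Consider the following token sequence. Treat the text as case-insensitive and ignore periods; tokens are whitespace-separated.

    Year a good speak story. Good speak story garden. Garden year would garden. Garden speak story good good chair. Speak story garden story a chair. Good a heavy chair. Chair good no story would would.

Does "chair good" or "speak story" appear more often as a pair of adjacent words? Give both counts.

"chair good": 2 occurrences
"speak story": 4 occurrences

"speak story" (4 vs 2)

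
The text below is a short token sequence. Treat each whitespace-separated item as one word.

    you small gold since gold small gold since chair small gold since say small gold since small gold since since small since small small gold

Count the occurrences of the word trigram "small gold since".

5

Scanning the 23 overlapping trigram windows for "small gold since":
  position 2–4: small gold since
  position 6–8: small gold since
  position 10–12: small gold since
  position 14–16: small gold since
  position 17–19: small gold since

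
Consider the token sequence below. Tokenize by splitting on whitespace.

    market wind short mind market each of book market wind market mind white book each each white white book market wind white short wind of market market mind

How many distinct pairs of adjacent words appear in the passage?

28 tokens → 27 bigram windows in total.
Repeated bigrams (each contributes count−1 duplicates):
  market wind: 3
  book market: 2
  market mind: 2
  white book: 2
5 duplicate windows → 27 − 5 = 22 distinct.

22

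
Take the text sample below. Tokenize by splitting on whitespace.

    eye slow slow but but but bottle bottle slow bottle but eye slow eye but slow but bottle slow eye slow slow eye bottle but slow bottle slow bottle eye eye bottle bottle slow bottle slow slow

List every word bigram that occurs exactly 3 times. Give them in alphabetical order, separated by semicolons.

eye slow; slow eye; slow slow

Bigram counts meeting the condition (exactly 3 times):
  eye slow: 3
  slow eye: 3
  slow slow: 3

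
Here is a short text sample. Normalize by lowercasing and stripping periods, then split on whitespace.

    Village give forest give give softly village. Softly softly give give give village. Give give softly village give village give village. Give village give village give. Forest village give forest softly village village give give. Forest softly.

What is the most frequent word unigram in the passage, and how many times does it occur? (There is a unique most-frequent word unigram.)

Unigram frequencies (highest first):
  give: 16
  village: 11
  softly: 6
  forest: 4

"give", 16 times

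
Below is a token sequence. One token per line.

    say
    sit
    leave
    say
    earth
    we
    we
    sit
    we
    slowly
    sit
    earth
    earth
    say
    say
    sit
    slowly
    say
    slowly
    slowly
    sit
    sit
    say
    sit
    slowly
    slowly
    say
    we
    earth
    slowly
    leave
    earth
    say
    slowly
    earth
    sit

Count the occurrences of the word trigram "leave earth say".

1

Scanning the 34 overlapping trigram windows for "leave earth say":
  position 31–33: leave earth say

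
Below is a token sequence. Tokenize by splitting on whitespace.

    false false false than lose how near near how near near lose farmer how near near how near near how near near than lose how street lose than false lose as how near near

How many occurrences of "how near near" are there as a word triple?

6

Scanning the 32 overlapping trigram windows for "how near near":
  position 6–8: how near near
  position 9–11: how near near
  position 14–16: how near near
  position 17–19: how near near
  position 20–22: how near near
  position 32–34: how near near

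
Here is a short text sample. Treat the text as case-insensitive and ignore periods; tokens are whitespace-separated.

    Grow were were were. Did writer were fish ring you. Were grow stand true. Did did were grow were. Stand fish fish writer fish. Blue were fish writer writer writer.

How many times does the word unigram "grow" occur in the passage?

3

Scanning the 30 tokens for "grow":
  position 1: grow
  position 12: grow
  position 18: grow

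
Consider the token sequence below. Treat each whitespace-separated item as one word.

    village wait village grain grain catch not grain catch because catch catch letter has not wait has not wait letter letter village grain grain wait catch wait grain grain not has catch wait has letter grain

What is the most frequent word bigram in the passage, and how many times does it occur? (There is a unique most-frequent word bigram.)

Bigram frequencies (highest first):
  grain grain: 3
  village grain: 2
  grain catch: 2
  has not: 2
  not wait: 2
  wait has: 2
  … (21 more, each ≤ 2)

"grain grain", 3 times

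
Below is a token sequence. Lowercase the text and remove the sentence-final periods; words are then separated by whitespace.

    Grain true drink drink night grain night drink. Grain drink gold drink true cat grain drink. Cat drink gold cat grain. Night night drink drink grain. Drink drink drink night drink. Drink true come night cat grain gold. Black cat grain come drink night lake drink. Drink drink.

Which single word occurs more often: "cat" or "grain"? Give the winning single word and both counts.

"cat": 5 occurrences
"grain": 8 occurrences

"grain" (8 vs 5)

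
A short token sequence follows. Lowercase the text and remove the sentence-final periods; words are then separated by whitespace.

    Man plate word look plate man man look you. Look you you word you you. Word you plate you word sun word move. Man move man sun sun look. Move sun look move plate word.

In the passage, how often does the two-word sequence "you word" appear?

Scanning the 34 overlapping bigram windows for "you word":
  position 12–13: you word
  position 15–16: you word
  position 19–20: you word

3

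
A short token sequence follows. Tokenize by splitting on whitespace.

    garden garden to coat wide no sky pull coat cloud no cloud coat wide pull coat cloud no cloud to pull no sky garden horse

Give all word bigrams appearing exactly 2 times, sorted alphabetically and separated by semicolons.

cloud no; coat cloud; coat wide; no cloud; no sky; pull coat

Bigram counts meeting the condition (exactly 2 times):
  cloud no: 2
  coat cloud: 2
  coat wide: 2
  no cloud: 2
  no sky: 2
  pull coat: 2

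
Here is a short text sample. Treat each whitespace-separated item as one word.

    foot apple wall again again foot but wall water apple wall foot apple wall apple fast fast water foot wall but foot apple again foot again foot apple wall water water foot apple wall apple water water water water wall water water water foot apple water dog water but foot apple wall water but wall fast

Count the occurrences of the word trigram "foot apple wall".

Scanning the 54 overlapping trigram windows for "foot apple wall":
  position 1–3: foot apple wall
  position 12–14: foot apple wall
  position 27–29: foot apple wall
  position 32–34: foot apple wall
  position 50–52: foot apple wall

5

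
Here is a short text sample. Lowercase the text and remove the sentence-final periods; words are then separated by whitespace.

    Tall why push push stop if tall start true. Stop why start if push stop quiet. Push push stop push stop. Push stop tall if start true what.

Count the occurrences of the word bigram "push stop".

Scanning the 27 overlapping bigram windows for "push stop":
  position 4–5: push stop
  position 14–15: push stop
  position 18–19: push stop
  position 20–21: push stop
  position 22–23: push stop

5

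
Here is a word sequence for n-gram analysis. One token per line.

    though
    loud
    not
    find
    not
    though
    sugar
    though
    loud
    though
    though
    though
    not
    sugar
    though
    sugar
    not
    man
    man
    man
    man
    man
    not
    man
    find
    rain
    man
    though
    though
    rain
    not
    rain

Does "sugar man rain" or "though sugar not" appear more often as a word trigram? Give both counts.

"sugar man rain": 0 occurrences
"though sugar not": 1 occurrence

"though sugar not" (1 vs 0)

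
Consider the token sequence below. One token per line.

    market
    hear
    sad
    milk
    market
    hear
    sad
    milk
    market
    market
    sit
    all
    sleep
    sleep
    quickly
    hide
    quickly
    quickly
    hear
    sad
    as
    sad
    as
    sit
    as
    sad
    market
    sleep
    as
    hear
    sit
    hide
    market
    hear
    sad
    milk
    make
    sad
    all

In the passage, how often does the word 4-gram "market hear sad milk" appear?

Scanning the 36 overlapping 4-gram windows for "market hear sad milk":
  position 1–4: market hear sad milk
  position 5–8: market hear sad milk
  position 33–36: market hear sad milk

3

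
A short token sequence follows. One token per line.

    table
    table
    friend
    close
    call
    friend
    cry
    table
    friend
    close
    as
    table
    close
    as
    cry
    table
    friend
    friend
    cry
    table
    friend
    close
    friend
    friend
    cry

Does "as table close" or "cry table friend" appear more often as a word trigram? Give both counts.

"as table close": 1 occurrence
"cry table friend": 3 occurrences

"cry table friend" (3 vs 1)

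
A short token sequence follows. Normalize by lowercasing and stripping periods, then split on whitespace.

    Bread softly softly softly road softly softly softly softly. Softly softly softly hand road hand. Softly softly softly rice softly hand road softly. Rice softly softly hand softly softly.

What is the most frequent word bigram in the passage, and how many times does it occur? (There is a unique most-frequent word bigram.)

Bigram frequencies (highest first):
  softly softly: 12
  softly hand: 3
  road softly: 2
  hand road: 2
  hand softly: 2
  softly rice: 2
  … (4 more, each ≤ 2)

"softly softly", 12 times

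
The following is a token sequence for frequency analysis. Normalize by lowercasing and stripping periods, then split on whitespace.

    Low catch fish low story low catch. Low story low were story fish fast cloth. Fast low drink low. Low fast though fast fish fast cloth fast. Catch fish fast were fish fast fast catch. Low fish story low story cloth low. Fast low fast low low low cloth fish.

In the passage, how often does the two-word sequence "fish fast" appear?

Scanning the 49 overlapping bigram windows for "fish fast":
  position 13–14: fish fast
  position 24–25: fish fast
  position 29–30: fish fast
  position 32–33: fish fast

4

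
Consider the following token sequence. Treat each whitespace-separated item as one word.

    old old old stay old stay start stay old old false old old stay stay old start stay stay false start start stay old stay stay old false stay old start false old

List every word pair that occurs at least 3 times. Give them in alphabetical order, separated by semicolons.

old old; old stay; start stay; stay old; stay stay

Bigram counts meeting the condition (at least 3 times):
  old old: 4
  old stay: 4
  start stay: 3
  stay old: 6
  stay stay: 3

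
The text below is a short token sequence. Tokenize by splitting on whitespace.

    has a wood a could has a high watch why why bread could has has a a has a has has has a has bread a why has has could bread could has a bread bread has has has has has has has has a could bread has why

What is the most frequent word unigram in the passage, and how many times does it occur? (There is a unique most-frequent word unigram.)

Unigram frequencies (highest first):
  has: 21
  a: 10
  bread: 6
  could: 5
  why: 4
  wood: 1
  … (2 more, each ≤ 1)

"has", 21 times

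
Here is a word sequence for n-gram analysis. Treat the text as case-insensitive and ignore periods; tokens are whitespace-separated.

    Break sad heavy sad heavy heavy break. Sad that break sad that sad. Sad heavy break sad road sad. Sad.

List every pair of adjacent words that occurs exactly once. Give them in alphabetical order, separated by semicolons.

Bigram counts meeting the condition (exactly once):
  heavy heavy: 1
  heavy sad: 1
  road sad: 1
  sad road: 1
  that break: 1
  that sad: 1

heavy heavy; heavy sad; road sad; sad road; that break; that sad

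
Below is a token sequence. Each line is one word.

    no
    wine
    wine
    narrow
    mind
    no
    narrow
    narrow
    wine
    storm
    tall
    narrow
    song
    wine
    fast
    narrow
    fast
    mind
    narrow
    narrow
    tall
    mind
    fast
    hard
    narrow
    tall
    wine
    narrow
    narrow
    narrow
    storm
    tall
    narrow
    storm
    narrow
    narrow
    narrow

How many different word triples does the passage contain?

33

37 tokens → 35 trigram windows in total.
Repeated trigrams (each contributes count−1 duplicates):
  narrow narrow narrow: 2
  storm tall narrow: 2
2 duplicate windows → 35 − 2 = 33 distinct.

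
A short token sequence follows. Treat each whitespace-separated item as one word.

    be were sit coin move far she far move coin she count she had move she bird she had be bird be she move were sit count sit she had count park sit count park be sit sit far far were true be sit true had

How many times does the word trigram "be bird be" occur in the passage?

1

Scanning the 44 overlapping trigram windows for "be bird be":
  position 20–22: be bird be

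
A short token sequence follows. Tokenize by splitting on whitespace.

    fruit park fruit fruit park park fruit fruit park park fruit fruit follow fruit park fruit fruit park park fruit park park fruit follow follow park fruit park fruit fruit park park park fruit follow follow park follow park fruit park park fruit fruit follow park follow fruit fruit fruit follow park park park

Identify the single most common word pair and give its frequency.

Bigram frequencies (highest first):
  park fruit: 11
  fruit park: 9
  park park: 9
  fruit fruit: 8
  fruit follow: 5
  follow park: 5
  … (3 more, each ≤ 2)

"park fruit", 11 times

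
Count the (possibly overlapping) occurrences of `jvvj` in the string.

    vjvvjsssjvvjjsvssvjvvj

3

Sliding a length-4 window over the 22 characters (19 positions):
  position 2–5: jvvj
  position 9–12: jvvj
  position 19–22: jvvj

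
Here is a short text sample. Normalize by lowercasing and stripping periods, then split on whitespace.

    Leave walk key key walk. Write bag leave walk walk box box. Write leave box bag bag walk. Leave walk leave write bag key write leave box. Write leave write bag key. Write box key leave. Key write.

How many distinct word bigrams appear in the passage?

38 tokens → 37 bigram windows in total.
Repeated bigrams (each contributes count−1 duplicates):
  key write: 3
  leave walk: 3
  write bag: 3
  write leave: 3
  bag key: 2
  box write: 2
  leave box: 2
  leave write: 2
  … (1 more repeated)
13 duplicate windows → 37 − 13 = 24 distinct.

24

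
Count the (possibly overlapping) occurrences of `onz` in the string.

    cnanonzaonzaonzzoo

3

Sliding a length-3 window over the 18 characters (16 positions):
  position 5–7: onz
  position 9–11: onz
  position 13–15: onz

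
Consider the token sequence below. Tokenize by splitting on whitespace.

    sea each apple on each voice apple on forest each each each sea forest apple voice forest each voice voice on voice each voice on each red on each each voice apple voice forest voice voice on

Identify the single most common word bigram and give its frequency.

Bigram frequencies (highest first):
  each voice: 4
  on each: 3
  each each: 3
  voice on: 3
  apple on: 2
  voice apple: 2
  … (15 more, each ≤ 2)

"each voice", 4 times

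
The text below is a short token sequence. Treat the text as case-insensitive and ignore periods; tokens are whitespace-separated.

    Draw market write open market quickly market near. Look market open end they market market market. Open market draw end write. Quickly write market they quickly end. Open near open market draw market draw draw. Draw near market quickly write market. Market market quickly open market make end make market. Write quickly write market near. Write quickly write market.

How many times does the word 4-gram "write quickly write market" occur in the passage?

3

Scanning the 56 overlapping 4-gram windows for "write quickly write market":
  position 21–24: write quickly write market
  position 51–54: write quickly write market
  position 56–59: write quickly write market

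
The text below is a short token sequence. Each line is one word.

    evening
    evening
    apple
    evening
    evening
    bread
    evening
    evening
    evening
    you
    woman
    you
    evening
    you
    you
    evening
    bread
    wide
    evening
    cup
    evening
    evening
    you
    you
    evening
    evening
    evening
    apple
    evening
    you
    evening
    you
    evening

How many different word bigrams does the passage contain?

14

33 tokens → 32 bigram windows in total.
Repeated bigrams (each contributes count−1 duplicates):
  evening evening: 7
  evening you: 5
  you evening: 5
  apple evening: 2
  evening apple: 2
  evening bread: 2
  you you: 2
18 duplicate windows → 32 − 18 = 14 distinct.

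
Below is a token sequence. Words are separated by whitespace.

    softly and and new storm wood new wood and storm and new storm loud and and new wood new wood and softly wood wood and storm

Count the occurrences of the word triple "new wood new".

Scanning the 24 overlapping trigram windows for "new wood new":
  position 17–19: new wood new

1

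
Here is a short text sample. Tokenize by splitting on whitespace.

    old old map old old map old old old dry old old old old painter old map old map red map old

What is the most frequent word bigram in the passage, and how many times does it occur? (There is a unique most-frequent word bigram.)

"old old", 7 times

Bigram frequencies (highest first):
  old old: 7
  old map: 4
  map old: 4
  old dry: 1
  dry old: 1
  old painter: 1
  … (3 more, each ≤ 1)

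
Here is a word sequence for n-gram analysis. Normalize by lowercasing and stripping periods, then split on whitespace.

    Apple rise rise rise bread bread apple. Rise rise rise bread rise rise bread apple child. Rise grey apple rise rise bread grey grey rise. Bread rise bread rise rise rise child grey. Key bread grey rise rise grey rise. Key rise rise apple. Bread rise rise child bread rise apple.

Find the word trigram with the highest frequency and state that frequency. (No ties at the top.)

"rise rise bread", 4 times

Trigram frequencies (highest first):
  rise rise bread: 4
  apple rise rise: 3
  rise rise rise: 3
  rise bread rise: 3
  bread rise rise: 3
  rise rise child: 2
  … (31 more, each ≤ 1)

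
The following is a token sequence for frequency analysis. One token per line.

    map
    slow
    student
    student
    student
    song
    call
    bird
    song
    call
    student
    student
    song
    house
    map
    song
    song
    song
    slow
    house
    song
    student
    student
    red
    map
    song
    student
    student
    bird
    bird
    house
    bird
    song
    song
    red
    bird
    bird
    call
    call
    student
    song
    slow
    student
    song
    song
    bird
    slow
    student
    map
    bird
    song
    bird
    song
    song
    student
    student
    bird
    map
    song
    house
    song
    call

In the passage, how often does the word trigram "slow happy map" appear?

0

Scanning the 60 overlapping trigram windows for "slow happy map":
  (none found)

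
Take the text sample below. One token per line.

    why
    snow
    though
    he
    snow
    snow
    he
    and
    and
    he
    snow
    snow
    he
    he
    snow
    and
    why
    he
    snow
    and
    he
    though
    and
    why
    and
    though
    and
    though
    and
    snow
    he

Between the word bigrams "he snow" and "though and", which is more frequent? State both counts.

"he snow": 4 occurrences
"though and": 3 occurrences

"he snow" (4 vs 3)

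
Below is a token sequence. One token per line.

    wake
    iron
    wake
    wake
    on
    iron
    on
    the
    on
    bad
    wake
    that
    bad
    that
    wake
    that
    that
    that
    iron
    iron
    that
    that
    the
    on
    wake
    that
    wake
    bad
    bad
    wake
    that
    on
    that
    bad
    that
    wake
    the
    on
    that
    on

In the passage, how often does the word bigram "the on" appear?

Scanning the 39 overlapping bigram windows for "the on":
  position 8–9: the on
  position 23–24: the on
  position 37–38: the on

3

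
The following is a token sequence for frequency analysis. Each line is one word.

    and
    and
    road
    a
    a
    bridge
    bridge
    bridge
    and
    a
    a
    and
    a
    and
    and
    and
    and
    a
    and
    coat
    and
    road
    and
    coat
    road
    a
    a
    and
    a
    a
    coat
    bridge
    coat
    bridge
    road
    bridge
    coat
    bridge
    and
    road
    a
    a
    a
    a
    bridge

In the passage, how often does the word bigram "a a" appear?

7

Scanning the 44 overlapping bigram windows for "a a":
  position 4–5: a a
  position 10–11: a a
  position 26–27: a a
  position 29–30: a a
  position 41–42: a a
  position 42–43: a a
  position 43–44: a a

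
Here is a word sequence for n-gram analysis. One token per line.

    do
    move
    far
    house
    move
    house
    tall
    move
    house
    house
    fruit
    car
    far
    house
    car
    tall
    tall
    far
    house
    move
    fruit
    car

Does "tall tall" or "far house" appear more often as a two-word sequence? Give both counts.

"tall tall": 1 occurrence
"far house": 3 occurrences

"far house" (3 vs 1)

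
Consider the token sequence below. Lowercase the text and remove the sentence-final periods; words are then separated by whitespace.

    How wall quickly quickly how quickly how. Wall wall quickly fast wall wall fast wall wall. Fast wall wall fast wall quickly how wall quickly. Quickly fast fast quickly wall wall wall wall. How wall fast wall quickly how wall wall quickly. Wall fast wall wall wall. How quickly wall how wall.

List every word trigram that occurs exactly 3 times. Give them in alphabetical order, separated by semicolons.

Trigram counts meeting the condition (exactly 3 times):
  quickly how wall: 3
  wall wall fast: 3
  wall wall wall: 3

quickly how wall; wall wall fast; wall wall wall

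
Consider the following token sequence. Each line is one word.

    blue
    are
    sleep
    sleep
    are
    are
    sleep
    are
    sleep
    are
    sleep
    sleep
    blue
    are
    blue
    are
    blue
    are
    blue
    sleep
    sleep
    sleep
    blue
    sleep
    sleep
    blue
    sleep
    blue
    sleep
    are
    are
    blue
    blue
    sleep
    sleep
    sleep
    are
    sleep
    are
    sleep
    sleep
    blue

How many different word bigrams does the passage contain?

9

42 tokens → 41 bigram windows in total.
Repeated bigrams (each contributes count−1 duplicates):
  sleep sleep: 8
  are sleep: 6
  sleep are: 6
  blue sleep: 5
  sleep blue: 5
  are blue: 4
  blue are: 4
  are are: 2
32 duplicate windows → 41 − 32 = 9 distinct.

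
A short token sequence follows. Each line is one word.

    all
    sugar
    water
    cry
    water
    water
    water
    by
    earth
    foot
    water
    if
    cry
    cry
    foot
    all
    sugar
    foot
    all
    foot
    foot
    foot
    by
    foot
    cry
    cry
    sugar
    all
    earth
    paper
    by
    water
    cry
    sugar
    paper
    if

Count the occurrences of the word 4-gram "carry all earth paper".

0

Scanning the 33 overlapping 4-gram windows for "carry all earth paper":
  (none found)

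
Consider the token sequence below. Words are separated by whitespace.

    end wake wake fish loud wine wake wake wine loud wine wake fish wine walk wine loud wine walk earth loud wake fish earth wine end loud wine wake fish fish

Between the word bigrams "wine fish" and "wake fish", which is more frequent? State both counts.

"wake fish" (4 vs 0)

"wine fish": 0 occurrences
"wake fish": 4 occurrences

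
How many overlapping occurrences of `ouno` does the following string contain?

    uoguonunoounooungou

1

Sliding a length-4 window over the 19 characters (16 positions):
  position 10–13: ouno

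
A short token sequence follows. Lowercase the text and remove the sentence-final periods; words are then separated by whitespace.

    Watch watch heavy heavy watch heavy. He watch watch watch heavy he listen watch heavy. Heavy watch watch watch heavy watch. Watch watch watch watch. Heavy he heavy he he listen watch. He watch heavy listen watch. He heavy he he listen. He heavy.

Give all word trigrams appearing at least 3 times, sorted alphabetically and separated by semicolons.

Trigram counts meeting the condition (at least 3 times):
  watch heavy he: 3
  watch watch heavy: 4
  watch watch watch: 5

watch heavy he; watch watch heavy; watch watch watch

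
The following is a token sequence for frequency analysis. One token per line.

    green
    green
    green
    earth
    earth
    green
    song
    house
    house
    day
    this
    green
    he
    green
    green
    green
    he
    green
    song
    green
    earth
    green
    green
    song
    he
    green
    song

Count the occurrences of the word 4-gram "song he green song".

Scanning the 24 overlapping 4-gram windows for "song he green song":
  position 24–27: song he green song

1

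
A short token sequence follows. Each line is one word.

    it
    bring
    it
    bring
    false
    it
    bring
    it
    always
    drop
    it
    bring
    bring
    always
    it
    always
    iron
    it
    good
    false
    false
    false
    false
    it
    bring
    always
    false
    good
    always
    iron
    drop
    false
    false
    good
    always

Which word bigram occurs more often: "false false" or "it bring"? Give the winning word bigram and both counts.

"it bring" (5 vs 4)

"false false": 4 occurrences
"it bring": 5 occurrences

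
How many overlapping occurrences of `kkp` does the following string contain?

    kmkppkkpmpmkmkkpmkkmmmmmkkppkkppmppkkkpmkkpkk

Sliding a length-3 window over the 45 characters (43 positions):
  position 6–8: kkp
  position 14–16: kkp
  position 25–27: kkp
  position 29–31: kkp
  position 37–39: kkp
  position 41–43: kkp

6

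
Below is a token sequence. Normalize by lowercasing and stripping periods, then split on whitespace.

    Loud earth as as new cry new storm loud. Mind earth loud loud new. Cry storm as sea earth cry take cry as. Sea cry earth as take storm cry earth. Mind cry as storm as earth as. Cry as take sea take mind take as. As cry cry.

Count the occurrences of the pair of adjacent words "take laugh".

0

Scanning the 48 overlapping bigram windows for "take laugh":
  (none found)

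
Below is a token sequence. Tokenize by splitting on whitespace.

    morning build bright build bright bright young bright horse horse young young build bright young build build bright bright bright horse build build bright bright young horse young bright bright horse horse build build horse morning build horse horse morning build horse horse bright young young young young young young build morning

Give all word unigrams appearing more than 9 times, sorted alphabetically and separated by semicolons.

Unigram counts meeting the condition (more than 9 times):
  bright: 13
  build: 12
  horse: 11
  young: 12

bright; build; horse; young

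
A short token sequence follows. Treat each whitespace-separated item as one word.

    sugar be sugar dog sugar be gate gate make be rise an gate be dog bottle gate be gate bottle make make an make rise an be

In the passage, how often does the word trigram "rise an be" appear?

Scanning the 25 overlapping trigram windows for "rise an be":
  position 25–27: rise an be

1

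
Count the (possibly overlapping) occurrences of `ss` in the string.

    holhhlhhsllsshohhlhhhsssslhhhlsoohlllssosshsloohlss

Sliding a length-2 window over the 51 characters (50 positions):
  position 12–13: ss
  position 22–23: ss
  position 23–24: ss
  position 24–25: ss
  position 38–39: ss
  position 41–42: ss
  position 50–51: ss

7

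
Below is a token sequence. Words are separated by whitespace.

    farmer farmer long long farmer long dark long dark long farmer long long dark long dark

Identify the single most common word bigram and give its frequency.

Bigram frequencies (highest first):
  long dark: 4
  farmer long: 3
  dark long: 3
  long long: 2
  long farmer: 2
  farmer farmer: 1

"long dark", 4 times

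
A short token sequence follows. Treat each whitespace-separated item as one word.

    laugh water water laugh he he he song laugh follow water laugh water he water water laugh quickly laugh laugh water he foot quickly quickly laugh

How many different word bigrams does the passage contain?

17

26 tokens → 25 bigram windows in total.
Repeated bigrams (each contributes count−1 duplicates):
  laugh water: 3
  water laugh: 3
  he he: 2
  quickly laugh: 2
  water he: 2
  water water: 2
8 duplicate windows → 25 − 8 = 17 distinct.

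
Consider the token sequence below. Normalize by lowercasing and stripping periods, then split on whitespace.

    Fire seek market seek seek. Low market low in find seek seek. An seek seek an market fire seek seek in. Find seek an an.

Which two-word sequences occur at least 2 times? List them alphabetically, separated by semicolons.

Bigram counts meeting the condition (at least 2 times):
  find seek: 2
  fire seek: 2
  in find: 2
  seek an: 3
  seek seek: 4

find seek; fire seek; in find; seek an; seek seek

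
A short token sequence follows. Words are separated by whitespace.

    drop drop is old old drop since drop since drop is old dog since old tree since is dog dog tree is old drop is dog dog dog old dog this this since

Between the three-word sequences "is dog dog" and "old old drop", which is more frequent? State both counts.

"is dog dog" (2 vs 1)

"is dog dog": 2 occurrences
"old old drop": 1 occurrence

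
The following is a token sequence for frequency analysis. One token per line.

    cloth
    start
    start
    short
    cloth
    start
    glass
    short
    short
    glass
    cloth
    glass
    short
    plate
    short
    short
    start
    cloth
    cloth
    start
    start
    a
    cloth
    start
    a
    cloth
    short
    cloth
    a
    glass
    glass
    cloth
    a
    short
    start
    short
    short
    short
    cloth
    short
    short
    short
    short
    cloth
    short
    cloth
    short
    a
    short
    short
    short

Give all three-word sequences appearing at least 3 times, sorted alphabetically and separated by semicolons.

short cloth short; short short short

Trigram counts meeting the condition (at least 3 times):
  short cloth short: 3
  short short short: 4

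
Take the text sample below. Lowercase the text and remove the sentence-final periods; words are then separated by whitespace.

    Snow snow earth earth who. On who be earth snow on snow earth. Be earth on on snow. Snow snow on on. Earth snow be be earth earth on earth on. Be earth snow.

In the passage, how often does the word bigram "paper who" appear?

Scanning the 33 overlapping bigram windows for "paper who":
  (none found)

0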